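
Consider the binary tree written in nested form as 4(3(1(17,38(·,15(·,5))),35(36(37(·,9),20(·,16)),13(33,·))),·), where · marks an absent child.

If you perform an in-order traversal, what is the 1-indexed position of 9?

In-order visits the left subtree, then the node, then the right subtree.
At 4: go left to 3.
  At 3: go left to 1.
    At 1: go left to 17.
      17 is a leaf — visit 17.
    Visit 1.
    At 1: go right to 38.
      At 38: no left child.
      Visit 38.
      At 38: go right to 15.
        At 15: no left child.
        Visit 15.
        At 15: go right to 5.
          5 is a leaf — visit 5.
  Visit 3.
  At 3: go right to 35.
    At 35: go left to 36.
      At 36: go left to 37.
        At 37: no left child.
        Visit 37.
        At 37: go right to 9.
          9 is a leaf — visit 9.
      Visit 36.
      At 36: go right to 20.
        At 20: no left child.
        Visit 20.
        At 20: go right to 16.
          16 is a leaf — visit 16.
    Visit 35.
    At 35: go right to 13.
      At 13: go left to 33.
        33 is a leaf — visit 33.
      Visit 13.
      At 13: no right child.
Visit 4.
At 4: no right child.
Full in-order sequence: 17, 1, 38, 15, 5, 3, 37, 9, 36, 20, 16, 35, 33, 13, 4.

8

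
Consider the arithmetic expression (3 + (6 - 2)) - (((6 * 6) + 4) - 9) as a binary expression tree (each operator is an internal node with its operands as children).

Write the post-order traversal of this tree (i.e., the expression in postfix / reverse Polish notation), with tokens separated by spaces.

Post-order on an expression tree gives postfix notation: for each operator, emit left operand, right operand, then the operator.

3 6 2 - + 6 6 * 4 + 9 - -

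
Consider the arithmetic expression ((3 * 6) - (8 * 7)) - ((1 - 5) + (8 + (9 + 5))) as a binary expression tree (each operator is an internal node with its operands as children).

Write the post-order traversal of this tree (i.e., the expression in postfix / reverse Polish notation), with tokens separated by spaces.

3 6 * 8 7 * - 1 5 - 8 9 5 + + + -

Post-order on an expression tree gives postfix notation: for each operator, emit left operand, right operand, then the operator.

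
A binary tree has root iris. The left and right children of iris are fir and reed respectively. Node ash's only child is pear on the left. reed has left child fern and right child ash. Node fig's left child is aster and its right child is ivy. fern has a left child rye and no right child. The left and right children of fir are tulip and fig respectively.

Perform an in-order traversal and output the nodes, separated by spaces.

tulip fir aster fig ivy iris rye fern reed pear ash

In-order visits the left subtree, then the node, then the right subtree.
At iris: go left to fir.
  At fir: go left to tulip.
    tulip is a leaf — visit tulip.
  Visit fir.
  At fir: go right to fig.
    At fig: go left to aster.
      aster is a leaf — visit aster.
    Visit fig.
    At fig: go right to ivy.
      ivy is a leaf — visit ivy.
Visit iris.
At iris: go right to reed.
  At reed: go left to fern.
    At fern: go left to rye.
      rye is a leaf — visit rye.
    Visit fern.
    At fern: no right child.
  Visit reed.
  At reed: go right to ash.
    At ash: go left to pear.
      pear is a leaf — visit pear.
    Visit ash.
    At ash: no right child.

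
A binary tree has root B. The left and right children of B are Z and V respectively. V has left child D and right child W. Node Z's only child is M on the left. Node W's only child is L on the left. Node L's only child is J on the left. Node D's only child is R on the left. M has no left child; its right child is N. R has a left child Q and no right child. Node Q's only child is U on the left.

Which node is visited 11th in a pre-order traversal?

L

Pre-order visits the node, then its left subtree, then its right subtree.
Visit B.
At B: go left to Z.
  Visit Z.
  At Z: go left to M.
    Visit M.
    At M: no left child.
    At M: go right to N.
      N is a leaf — visit N.
  At Z: no right child.
At B: go right to V.
  Visit V.
  At V: go left to D.
    Visit D.
    At D: go left to R.
      Visit R.
      At R: go left to Q.
        Visit Q.
        At Q: go left to U.
          U is a leaf — visit U.
        At Q: no right child.
      At R: no right child.
    At D: no right child.
  At V: go right to W.
    Visit W.
    At W: go left to L.
      Visit L.
      At L: go left to J.
        J is a leaf — visit J.
      At L: no right child.
    At W: no right child.
Full pre-order sequence: B, Z, M, N, V, D, R, Q, U, W, L, J.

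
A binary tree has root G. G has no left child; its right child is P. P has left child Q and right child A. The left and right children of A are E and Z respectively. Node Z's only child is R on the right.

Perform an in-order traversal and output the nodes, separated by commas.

G, Q, P, E, A, Z, R

In-order visits the left subtree, then the node, then the right subtree.
At G: no left child.
Visit G.
At G: go right to P.
  At P: go left to Q.
    Q is a leaf — visit Q.
  Visit P.
  At P: go right to A.
    At A: go left to E.
      E is a leaf — visit E.
    Visit A.
    At A: go right to Z.
      At Z: no left child.
      Visit Z.
      At Z: go right to R.
        R is a leaf — visit R.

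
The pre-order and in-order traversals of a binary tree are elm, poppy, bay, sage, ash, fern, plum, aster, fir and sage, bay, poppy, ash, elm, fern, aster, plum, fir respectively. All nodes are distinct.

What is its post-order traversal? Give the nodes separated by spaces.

sage bay ash poppy aster fir plum fern elm

The first element of pre-order is the root; it splits in-order into left and right subtrees.
Root elm: left subtree has 4 nodes {sage, bay, poppy, ash}, right has 4 {fern, aster, plum, fir}.
  Root poppy: left subtree has 2 nodes {sage, bay}, right has 1 {ash}.
    Root bay: left subtree has 1 node {sage}, right has 0 { }.
  Root fern: left subtree has 0 nodes { }, right has 3 {aster, plum, fir}.
    Root plum: left subtree has 1 node {aster}, right has 1 {fir}.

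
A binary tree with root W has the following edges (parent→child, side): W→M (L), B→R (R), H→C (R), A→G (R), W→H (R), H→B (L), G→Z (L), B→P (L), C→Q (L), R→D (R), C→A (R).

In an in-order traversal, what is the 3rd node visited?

P

In-order visits the left subtree, then the node, then the right subtree.
At W: go left to M.
  M is a leaf — visit M.
Visit W.
At W: go right to H.
  At H: go left to B.
    At B: go left to P.
      P is a leaf — visit P.
    Visit B.
    At B: go right to R.
      At R: no left child.
      Visit R.
      At R: go right to D.
        D is a leaf — visit D.
  Visit H.
  At H: go right to C.
    At C: go left to Q.
      Q is a leaf — visit Q.
    Visit C.
    At C: go right to A.
      At A: no left child.
      Visit A.
      At A: go right to G.
        At G: go left to Z.
          Z is a leaf — visit Z.
        Visit G.
        At G: no right child.
Full in-order sequence: M, W, P, B, R, D, H, Q, C, A, Z, G.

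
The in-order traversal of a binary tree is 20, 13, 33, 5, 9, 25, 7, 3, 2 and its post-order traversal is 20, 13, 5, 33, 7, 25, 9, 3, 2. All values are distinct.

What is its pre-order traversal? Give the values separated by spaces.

2 3 9 33 13 20 5 25 7

The last element of post-order is the root; it splits in-order into left and right subtrees.
Root 2: left subtree has 8 nodes {20, 13, 33, 5, 9, 25, 7, 3}, right has 0 { }.
  Root 3: left subtree has 7 nodes {20, 13, 33, 5, 9, 25, 7}, right has 0 { }.
    Root 9: left subtree has 4 nodes {20, 13, 33, 5}, right has 2 {25, 7}.
      Root 33: left subtree has 2 nodes {20, 13}, right has 1 {5}.
        Root 13: left subtree has 1 node {20}, right has 0 { }.
      Root 25: left subtree has 0 nodes { }, right has 1 {7}.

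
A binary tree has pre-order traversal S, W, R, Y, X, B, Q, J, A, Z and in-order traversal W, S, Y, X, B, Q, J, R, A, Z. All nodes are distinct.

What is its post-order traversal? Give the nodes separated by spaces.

The first element of pre-order is the root; it splits in-order into left and right subtrees.
Root S: left subtree has 1 node {W}, right has 8 {Y, X, B, Q, J, R, A, Z}.
  Root R: left subtree has 5 nodes {Y, X, B, Q, J}, right has 2 {A, Z}.
    Root Y: left subtree has 0 nodes { }, right has 4 {X, B, Q, J}.
      Root X: left subtree has 0 nodes { }, right has 3 {B, Q, J}.
        Root B: left subtree has 0 nodes { }, right has 2 {Q, J}.
          Root Q: left subtree has 0 nodes { }, right has 1 {J}.
    Root A: left subtree has 0 nodes { }, right has 1 {Z}.

W J Q B X Y Z A R S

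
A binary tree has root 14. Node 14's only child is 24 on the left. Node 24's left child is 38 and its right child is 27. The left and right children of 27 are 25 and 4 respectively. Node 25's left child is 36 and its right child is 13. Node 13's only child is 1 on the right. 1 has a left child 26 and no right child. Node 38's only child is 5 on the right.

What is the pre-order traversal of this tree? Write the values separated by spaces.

Pre-order visits the node, then its left subtree, then its right subtree.
Visit 14.
At 14: go left to 24.
  Visit 24.
  At 24: go left to 38.
    Visit 38.
    At 38: no left child.
    At 38: go right to 5.
      5 is a leaf — visit 5.
  At 24: go right to 27.
    Visit 27.
    At 27: go left to 25.
      Visit 25.
      At 25: go left to 36.
        36 is a leaf — visit 36.
      At 25: go right to 13.
        Visit 13.
        At 13: no left child.
        At 13: go right to 1.
          Visit 1.
          At 1: go left to 26.
            26 is a leaf — visit 26.
          At 1: no right child.
    At 27: go right to 4.
      4 is a leaf — visit 4.
At 14: no right child.

14 24 38 5 27 25 36 13 1 26 4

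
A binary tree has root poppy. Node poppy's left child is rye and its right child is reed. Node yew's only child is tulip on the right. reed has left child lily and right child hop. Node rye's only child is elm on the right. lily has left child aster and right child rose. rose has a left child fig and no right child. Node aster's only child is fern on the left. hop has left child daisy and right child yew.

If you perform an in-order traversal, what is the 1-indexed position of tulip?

In-order visits the left subtree, then the node, then the right subtree.
At poppy: go left to rye.
  At rye: no left child.
  Visit rye.
  At rye: go right to elm.
    elm is a leaf — visit elm.
Visit poppy.
At poppy: go right to reed.
  At reed: go left to lily.
    At lily: go left to aster.
      At aster: go left to fern.
        fern is a leaf — visit fern.
      Visit aster.
      At aster: no right child.
    Visit lily.
    At lily: go right to rose.
      At rose: go left to fig.
        fig is a leaf — visit fig.
      Visit rose.
      At rose: no right child.
  Visit reed.
  At reed: go right to hop.
    At hop: go left to daisy.
      daisy is a leaf — visit daisy.
    Visit hop.
    At hop: go right to yew.
      At yew: no left child.
      Visit yew.
      At yew: go right to tulip.
        tulip is a leaf — visit tulip.
Full in-order sequence: rye, elm, poppy, fern, aster, lily, fig, rose, reed, daisy, hop, yew, tulip.

13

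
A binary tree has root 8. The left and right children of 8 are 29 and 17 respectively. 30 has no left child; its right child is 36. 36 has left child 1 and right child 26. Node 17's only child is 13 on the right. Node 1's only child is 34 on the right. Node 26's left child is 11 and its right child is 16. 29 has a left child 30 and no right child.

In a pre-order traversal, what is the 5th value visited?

1

Pre-order visits the node, then its left subtree, then its right subtree.
Visit 8.
At 8: go left to 29.
  Visit 29.
  At 29: go left to 30.
    Visit 30.
    At 30: no left child.
    At 30: go right to 36.
      Visit 36.
      At 36: go left to 1.
        Visit 1.
        At 1: no left child.
        At 1: go right to 34.
          34 is a leaf — visit 34.
      At 36: go right to 26.
        Visit 26.
        At 26: go left to 11.
          11 is a leaf — visit 11.
        At 26: go right to 16.
          16 is a leaf — visit 16.
  At 29: no right child.
At 8: go right to 17.
  Visit 17.
  At 17: no left child.
  At 17: go right to 13.
    13 is a leaf — visit 13.
Full pre-order sequence: 8, 29, 30, 36, 1, 34, 26, 11, 16, 17, 13.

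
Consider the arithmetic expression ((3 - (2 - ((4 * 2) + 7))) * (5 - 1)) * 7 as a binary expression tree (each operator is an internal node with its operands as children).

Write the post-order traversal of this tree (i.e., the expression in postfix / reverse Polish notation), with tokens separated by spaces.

Post-order on an expression tree gives postfix notation: for each operator, emit left operand, right operand, then the operator.

3 2 4 2 * 7 + - - 5 1 - * 7 *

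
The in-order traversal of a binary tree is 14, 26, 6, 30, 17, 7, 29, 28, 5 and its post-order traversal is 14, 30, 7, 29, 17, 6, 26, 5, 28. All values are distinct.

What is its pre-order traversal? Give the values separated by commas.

28, 26, 14, 6, 17, 30, 29, 7, 5

The last element of post-order is the root; it splits in-order into left and right subtrees.
Root 28: left subtree has 7 nodes {14, 26, 6, 30, 17, 7, 29}, right has 1 {5}.
  Root 26: left subtree has 1 node {14}, right has 5 {6, 30, 17, 7, 29}.
    Root 6: left subtree has 0 nodes { }, right has 4 {30, 17, 7, 29}.
      Root 17: left subtree has 1 node {30}, right has 2 {7, 29}.
        Root 29: left subtree has 1 node {7}, right has 0 { }.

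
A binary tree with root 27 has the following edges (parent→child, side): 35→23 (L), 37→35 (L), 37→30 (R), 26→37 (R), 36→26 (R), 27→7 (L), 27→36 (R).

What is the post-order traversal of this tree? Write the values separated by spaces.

7 23 35 30 37 26 36 27

Post-order visits the left subtree, then the right subtree, then the node.
At 27: go left to 7.
  7 is a leaf — visit 7.
At 27: go right to 36.
  At 36: no left child.
  At 36: go right to 26.
    At 26: no left child.
    At 26: go right to 37.
      At 37: go left to 35.
        At 35: go left to 23.
          23 is a leaf — visit 23.
        At 35: no right child.
        Visit 35.
      At 37: go right to 30.
        30 is a leaf — visit 30.
      Visit 37.
    Visit 26.
  Visit 36.
Visit 27.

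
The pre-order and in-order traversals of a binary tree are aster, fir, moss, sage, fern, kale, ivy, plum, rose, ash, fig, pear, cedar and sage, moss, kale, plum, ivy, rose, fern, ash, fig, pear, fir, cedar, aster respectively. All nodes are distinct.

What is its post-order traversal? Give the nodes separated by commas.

sage, plum, rose, ivy, kale, pear, fig, ash, fern, moss, cedar, fir, aster

The first element of pre-order is the root; it splits in-order into left and right subtrees.
Root aster: left subtree has 12 nodes {sage, moss, kale, plum, ivy, rose, fern, ash, fig, pear, fir, cedar}, right has 0 { }.
  Root fir: left subtree has 10 nodes {sage, moss, kale, plum, ivy, rose, fern, ash, fig, pear}, right has 1 {cedar}.
    Root moss: left subtree has 1 node {sage}, right has 8 {kale, plum, ivy, rose, fern, ash, fig, pear}.
      Root fern: left subtree has 4 nodes {kale, plum, ivy, rose}, right has 3 {ash, fig, pear}.
        Root kale: left subtree has 0 nodes { }, right has 3 {plum, ivy, rose}.
          Root ivy: left subtree has 1 node {plum}, right has 1 {rose}.
        Root ash: left subtree has 0 nodes { }, right has 2 {fig, pear}.
          Root fig: left subtree has 0 nodes { }, right has 1 {pear}.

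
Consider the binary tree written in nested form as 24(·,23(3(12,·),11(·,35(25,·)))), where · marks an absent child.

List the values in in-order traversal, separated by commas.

24, 12, 3, 23, 11, 25, 35

In-order visits the left subtree, then the node, then the right subtree.
At 24: no left child.
Visit 24.
At 24: go right to 23.
  At 23: go left to 3.
    At 3: go left to 12.
      12 is a leaf — visit 12.
    Visit 3.
    At 3: no right child.
  Visit 23.
  At 23: go right to 11.
    At 11: no left child.
    Visit 11.
    At 11: go right to 35.
      At 35: go left to 25.
        25 is a leaf — visit 25.
      Visit 35.
      At 35: no right child.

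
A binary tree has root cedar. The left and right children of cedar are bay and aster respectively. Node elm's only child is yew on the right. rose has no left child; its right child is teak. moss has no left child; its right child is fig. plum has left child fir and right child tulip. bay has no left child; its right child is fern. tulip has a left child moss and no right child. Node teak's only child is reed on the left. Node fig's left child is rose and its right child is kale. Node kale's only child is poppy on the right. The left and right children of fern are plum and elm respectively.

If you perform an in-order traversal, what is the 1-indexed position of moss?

4

In-order visits the left subtree, then the node, then the right subtree.
At cedar: go left to bay.
  At bay: no left child.
  Visit bay.
  At bay: go right to fern.
    At fern: go left to plum.
      At plum: go left to fir.
        fir is a leaf — visit fir.
      Visit plum.
      At plum: go right to tulip.
        At tulip: go left to moss.
          At moss: no left child.
          Visit moss.
          At moss: go right to fig.
            At fig: go left to rose.
              At rose: no left child.
              Visit rose.
              At rose: go right to teak.
                At teak: go left to reed.
                  reed is a leaf — visit reed.
                Visit teak.
                At teak: no right child.
            Visit fig.
            At fig: go right to kale.
              At kale: no left child.
              Visit kale.
              At kale: go right to poppy.
                poppy is a leaf — visit poppy.
        Visit tulip.
        At tulip: no right child.
    Visit fern.
    At fern: go right to elm.
      At elm: no left child.
      Visit elm.
      At elm: go right to yew.
        yew is a leaf — visit yew.
Visit cedar.
At cedar: go right to aster.
  aster is a leaf — visit aster.
Full in-order sequence: bay, fir, plum, moss, rose, reed, teak, fig, kale, poppy, tulip, fern, elm, yew, cedar, aster.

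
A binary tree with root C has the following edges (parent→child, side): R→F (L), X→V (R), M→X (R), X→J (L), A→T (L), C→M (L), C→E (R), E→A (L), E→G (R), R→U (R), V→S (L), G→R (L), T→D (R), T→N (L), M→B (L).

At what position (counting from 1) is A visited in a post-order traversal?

10

Post-order visits the left subtree, then the right subtree, then the node.
At C: go left to M.
  At M: go left to B.
    B is a leaf — visit B.
  At M: go right to X.
    At X: go left to J.
      J is a leaf — visit J.
    At X: go right to V.
      At V: go left to S.
        S is a leaf — visit S.
      At V: no right child.
      Visit V.
    Visit X.
  Visit M.
At C: go right to E.
  At E: go left to A.
    At A: go left to T.
      At T: go left to N.
        N is a leaf — visit N.
      At T: go right to D.
        D is a leaf — visit D.
      Visit T.
    At A: no right child.
    Visit A.
  At E: go right to G.
    At G: go left to R.
      At R: go left to F.
        F is a leaf — visit F.
      At R: go right to U.
        U is a leaf — visit U.
      Visit R.
    At G: no right child.
    Visit G.
  Visit E.
Visit C.
Full post-order sequence: B, J, S, V, X, M, N, D, T, A, F, U, R, G, E, C.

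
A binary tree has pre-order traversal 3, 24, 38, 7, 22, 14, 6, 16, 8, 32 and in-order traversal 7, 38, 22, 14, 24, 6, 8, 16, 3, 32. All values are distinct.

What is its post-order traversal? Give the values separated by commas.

7, 14, 22, 38, 8, 16, 6, 24, 32, 3

The first element of pre-order is the root; it splits in-order into left and right subtrees.
Root 3: left subtree has 8 nodes {7, 38, 22, 14, 24, 6, 8, 16}, right has 1 {32}.
  Root 24: left subtree has 4 nodes {7, 38, 22, 14}, right has 3 {6, 8, 16}.
    Root 38: left subtree has 1 node {7}, right has 2 {22, 14}.
      Root 22: left subtree has 0 nodes { }, right has 1 {14}.
    Root 6: left subtree has 0 nodes { }, right has 2 {8, 16}.
      Root 16: left subtree has 1 node {8}, right has 0 { }.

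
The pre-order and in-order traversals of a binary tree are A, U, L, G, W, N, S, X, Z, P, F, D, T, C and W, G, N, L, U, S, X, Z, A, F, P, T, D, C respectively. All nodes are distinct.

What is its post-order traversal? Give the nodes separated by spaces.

W N G L Z X S U F T C D P A

The first element of pre-order is the root; it splits in-order into left and right subtrees.
Root A: left subtree has 8 nodes {W, G, N, L, U, S, X, Z}, right has 5 {F, P, T, D, C}.
  Root U: left subtree has 4 nodes {W, G, N, L}, right has 3 {S, X, Z}.
    Root L: left subtree has 3 nodes {W, G, N}, right has 0 { }.
      Root G: left subtree has 1 node {W}, right has 1 {N}.
    Root S: left subtree has 0 nodes { }, right has 2 {X, Z}.
      Root X: left subtree has 0 nodes { }, right has 1 {Z}.
  Root P: left subtree has 1 node {F}, right has 3 {T, D, C}.
    Root D: left subtree has 1 node {T}, right has 1 {C}.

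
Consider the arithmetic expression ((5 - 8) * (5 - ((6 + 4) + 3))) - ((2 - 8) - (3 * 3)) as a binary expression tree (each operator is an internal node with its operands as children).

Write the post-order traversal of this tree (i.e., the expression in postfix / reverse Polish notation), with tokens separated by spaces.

5 8 - 5 6 4 + 3 + - * 2 8 - 3 3 * - -

Post-order on an expression tree gives postfix notation: for each operator, emit left operand, right operand, then the operator.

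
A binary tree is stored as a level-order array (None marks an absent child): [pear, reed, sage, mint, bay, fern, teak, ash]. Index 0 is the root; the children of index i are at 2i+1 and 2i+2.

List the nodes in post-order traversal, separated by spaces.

ash mint bay reed fern teak sage pear

Post-order visits the left subtree, then the right subtree, then the node.
At pear: go left to reed.
  At reed: go left to mint.
    At mint: go left to ash.
      ash is a leaf — visit ash.
    At mint: no right child.
    Visit mint.
  At reed: go right to bay.
    bay is a leaf — visit bay.
  Visit reed.
At pear: go right to sage.
  At sage: go left to fern.
    fern is a leaf — visit fern.
  At sage: go right to teak.
    teak is a leaf — visit teak.
  Visit sage.
Visit pear.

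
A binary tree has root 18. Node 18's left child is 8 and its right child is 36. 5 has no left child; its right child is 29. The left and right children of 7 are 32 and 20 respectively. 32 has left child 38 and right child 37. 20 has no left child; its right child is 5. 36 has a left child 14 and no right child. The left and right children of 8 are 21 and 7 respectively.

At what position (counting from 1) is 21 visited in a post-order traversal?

1

Post-order visits the left subtree, then the right subtree, then the node.
At 18: go left to 8.
  At 8: go left to 21.
    21 is a leaf — visit 21.
  At 8: go right to 7.
    At 7: go left to 32.
      At 32: go left to 38.
        38 is a leaf — visit 38.
      At 32: go right to 37.
        37 is a leaf — visit 37.
      Visit 32.
    At 7: go right to 20.
      At 20: no left child.
      At 20: go right to 5.
        At 5: no left child.
        At 5: go right to 29.
          29 is a leaf — visit 29.
        Visit 5.
      Visit 20.
    Visit 7.
  Visit 8.
At 18: go right to 36.
  At 36: go left to 14.
    14 is a leaf — visit 14.
  At 36: no right child.
  Visit 36.
Visit 18.
Full post-order sequence: 21, 38, 37, 32, 29, 5, 20, 7, 8, 14, 36, 18.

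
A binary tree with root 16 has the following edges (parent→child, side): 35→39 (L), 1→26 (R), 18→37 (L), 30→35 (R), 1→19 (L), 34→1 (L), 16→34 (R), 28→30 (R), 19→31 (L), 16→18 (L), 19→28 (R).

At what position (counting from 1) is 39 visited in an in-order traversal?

8

In-order visits the left subtree, then the node, then the right subtree.
At 16: go left to 18.
  At 18: go left to 37.
    37 is a leaf — visit 37.
  Visit 18.
  At 18: no right child.
Visit 16.
At 16: go right to 34.
  At 34: go left to 1.
    At 1: go left to 19.
      At 19: go left to 31.
        31 is a leaf — visit 31.
      Visit 19.
      At 19: go right to 28.
        At 28: no left child.
        Visit 28.
        At 28: go right to 30.
          At 30: no left child.
          Visit 30.
          At 30: go right to 35.
            At 35: go left to 39.
              39 is a leaf — visit 39.
            Visit 35.
            At 35: no right child.
    Visit 1.
    At 1: go right to 26.
      26 is a leaf — visit 26.
  Visit 34.
  At 34: no right child.
Full in-order sequence: 37, 18, 16, 31, 19, 28, 30, 39, 35, 1, 26, 34.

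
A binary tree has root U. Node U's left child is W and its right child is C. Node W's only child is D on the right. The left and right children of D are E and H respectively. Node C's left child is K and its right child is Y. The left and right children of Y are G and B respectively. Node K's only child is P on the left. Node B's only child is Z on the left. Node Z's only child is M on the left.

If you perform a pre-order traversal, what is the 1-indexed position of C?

Pre-order visits the node, then its left subtree, then its right subtree.
Visit U.
At U: go left to W.
  Visit W.
  At W: no left child.
  At W: go right to D.
    Visit D.
    At D: go left to E.
      E is a leaf — visit E.
    At D: go right to H.
      H is a leaf — visit H.
At U: go right to C.
  Visit C.
  At C: go left to K.
    Visit K.
    At K: go left to P.
      P is a leaf — visit P.
    At K: no right child.
  At C: go right to Y.
    Visit Y.
    At Y: go left to G.
      G is a leaf — visit G.
    At Y: go right to B.
      Visit B.
      At B: go left to Z.
        Visit Z.
        At Z: go left to M.
          M is a leaf — visit M.
        At Z: no right child.
      At B: no right child.
Full pre-order sequence: U, W, D, E, H, C, K, P, Y, G, B, Z, M.

6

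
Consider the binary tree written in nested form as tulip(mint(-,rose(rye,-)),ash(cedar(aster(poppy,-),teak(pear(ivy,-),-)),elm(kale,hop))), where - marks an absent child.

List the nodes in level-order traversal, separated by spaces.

Level-order visits nodes level by level from the root, left to right within each level.
Level 0: tulip
Level 1: mint, ash
Level 2: rose, cedar, elm
Level 3: rye, aster, teak, kale, hop
Level 4: poppy, pear
Level 5: ivy

tulip mint ash rose cedar elm rye aster teak kale hop poppy pear ivy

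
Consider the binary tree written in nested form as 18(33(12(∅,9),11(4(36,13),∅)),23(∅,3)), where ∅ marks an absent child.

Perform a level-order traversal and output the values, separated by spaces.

18 33 23 12 11 3 9 4 36 13

Level-order visits nodes level by level from the root, left to right within each level.
Level 0: 18
Level 1: 33, 23
Level 2: 12, 11, 3
Level 3: 9, 4
Level 4: 36, 13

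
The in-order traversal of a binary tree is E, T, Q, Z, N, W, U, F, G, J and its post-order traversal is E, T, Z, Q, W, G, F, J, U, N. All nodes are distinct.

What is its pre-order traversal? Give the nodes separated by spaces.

N Q T E Z U W J F G

The last element of post-order is the root; it splits in-order into left and right subtrees.
Root N: left subtree has 4 nodes {E, T, Q, Z}, right has 5 {W, U, F, G, J}.
  Root Q: left subtree has 2 nodes {E, T}, right has 1 {Z}.
    Root T: left subtree has 1 node {E}, right has 0 { }.
  Root U: left subtree has 1 node {W}, right has 3 {F, G, J}.
    Root J: left subtree has 2 nodes {F, G}, right has 0 { }.
      Root F: left subtree has 0 nodes { }, right has 1 {G}.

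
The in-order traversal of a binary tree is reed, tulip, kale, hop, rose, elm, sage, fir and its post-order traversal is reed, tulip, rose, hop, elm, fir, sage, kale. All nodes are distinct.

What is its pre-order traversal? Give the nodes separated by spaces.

The last element of post-order is the root; it splits in-order into left and right subtrees.
Root kale: left subtree has 2 nodes {reed, tulip}, right has 5 {hop, rose, elm, sage, fir}.
  Root tulip: left subtree has 1 node {reed}, right has 0 { }.
  Root sage: left subtree has 3 nodes {hop, rose, elm}, right has 1 {fir}.
    Root elm: left subtree has 2 nodes {hop, rose}, right has 0 { }.
      Root hop: left subtree has 0 nodes { }, right has 1 {rose}.

kale tulip reed sage elm hop rose fir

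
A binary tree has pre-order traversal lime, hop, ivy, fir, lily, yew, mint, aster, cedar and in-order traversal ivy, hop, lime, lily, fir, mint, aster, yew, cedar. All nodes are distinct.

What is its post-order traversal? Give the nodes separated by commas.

The first element of pre-order is the root; it splits in-order into left and right subtrees.
Root lime: left subtree has 2 nodes {ivy, hop}, right has 6 {lily, fir, mint, aster, yew, cedar}.
  Root hop: left subtree has 1 node {ivy}, right has 0 { }.
  Root fir: left subtree has 1 node {lily}, right has 4 {mint, aster, yew, cedar}.
    Root yew: left subtree has 2 nodes {mint, aster}, right has 1 {cedar}.
      Root mint: left subtree has 0 nodes { }, right has 1 {aster}.

ivy, hop, lily, aster, mint, cedar, yew, fir, lime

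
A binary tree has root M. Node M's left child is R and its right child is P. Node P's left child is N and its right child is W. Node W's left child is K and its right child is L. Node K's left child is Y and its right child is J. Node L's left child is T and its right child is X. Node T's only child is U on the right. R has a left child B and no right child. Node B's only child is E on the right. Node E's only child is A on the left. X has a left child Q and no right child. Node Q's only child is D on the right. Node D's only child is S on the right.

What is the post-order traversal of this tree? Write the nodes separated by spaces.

A E B R N Y J K U T S D Q X L W P M

Post-order visits the left subtree, then the right subtree, then the node.
At M: go left to R.
  At R: go left to B.
    At B: no left child.
    At B: go right to E.
      At E: go left to A.
        A is a leaf — visit A.
      At E: no right child.
      Visit E.
    Visit B.
  At R: no right child.
  Visit R.
At M: go right to P.
  At P: go left to N.
    N is a leaf — visit N.
  At P: go right to W.
    At W: go left to K.
      At K: go left to Y.
        Y is a leaf — visit Y.
      At K: go right to J.
        J is a leaf — visit J.
      Visit K.
    At W: go right to L.
      At L: go left to T.
        At T: no left child.
        At T: go right to U.
          U is a leaf — visit U.
        Visit T.
      At L: go right to X.
        At X: go left to Q.
          At Q: no left child.
          At Q: go right to D.
            At D: no left child.
            At D: go right to S.
              S is a leaf — visit S.
            Visit D.
          Visit Q.
        At X: no right child.
        Visit X.
      Visit L.
    Visit W.
  Visit P.
Visit M.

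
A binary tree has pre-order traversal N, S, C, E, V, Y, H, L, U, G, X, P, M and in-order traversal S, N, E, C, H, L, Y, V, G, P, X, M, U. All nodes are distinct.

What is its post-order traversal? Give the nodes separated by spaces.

The first element of pre-order is the root; it splits in-order into left and right subtrees.
Root N: left subtree has 1 node {S}, right has 11 {E, C, H, L, Y, V, G, P, X, M, U}.
  Root C: left subtree has 1 node {E}, right has 9 {H, L, Y, V, G, P, X, M, U}.
    Root V: left subtree has 3 nodes {H, L, Y}, right has 5 {G, P, X, M, U}.
      Root Y: left subtree has 2 nodes {H, L}, right has 0 { }.
        Root H: left subtree has 0 nodes { }, right has 1 {L}.
      Root U: left subtree has 4 nodes {G, P, X, M}, right has 0 { }.
        Root G: left subtree has 0 nodes { }, right has 3 {P, X, M}.
          Root X: left subtree has 1 node {P}, right has 1 {M}.

S E L H Y P M X G U V C N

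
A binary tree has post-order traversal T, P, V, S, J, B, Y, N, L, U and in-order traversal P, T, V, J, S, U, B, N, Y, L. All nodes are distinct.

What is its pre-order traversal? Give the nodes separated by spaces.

The last element of post-order is the root; it splits in-order into left and right subtrees.
Root U: left subtree has 5 nodes {P, T, V, J, S}, right has 4 {B, N, Y, L}.
  Root J: left subtree has 3 nodes {P, T, V}, right has 1 {S}.
    Root V: left subtree has 2 nodes {P, T}, right has 0 { }.
      Root P: left subtree has 0 nodes { }, right has 1 {T}.
  Root L: left subtree has 3 nodes {B, N, Y}, right has 0 { }.
    Root N: left subtree has 1 node {B}, right has 1 {Y}.

U J V P T S L N B Y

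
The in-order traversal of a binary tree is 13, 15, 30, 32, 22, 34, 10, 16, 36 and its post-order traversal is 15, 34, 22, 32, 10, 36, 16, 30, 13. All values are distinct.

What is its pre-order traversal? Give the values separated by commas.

13, 30, 15, 16, 10, 32, 22, 34, 36

The last element of post-order is the root; it splits in-order into left and right subtrees.
Root 13: left subtree has 0 nodes { }, right has 8 {15, 30, 32, 22, 34, 10, 16, 36}.
  Root 30: left subtree has 1 node {15}, right has 6 {32, 22, 34, 10, 16, 36}.
    Root 16: left subtree has 4 nodes {32, 22, 34, 10}, right has 1 {36}.
      Root 10: left subtree has 3 nodes {32, 22, 34}, right has 0 { }.
        Root 32: left subtree has 0 nodes { }, right has 2 {22, 34}.
          Root 22: left subtree has 0 nodes { }, right has 1 {34}.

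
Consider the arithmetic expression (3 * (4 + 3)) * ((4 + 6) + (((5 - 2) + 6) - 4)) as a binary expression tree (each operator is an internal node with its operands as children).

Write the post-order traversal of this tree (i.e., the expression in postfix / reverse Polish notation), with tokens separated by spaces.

3 4 3 + * 4 6 + 5 2 - 6 + 4 - + *

Post-order on an expression tree gives postfix notation: for each operator, emit left operand, right operand, then the operator.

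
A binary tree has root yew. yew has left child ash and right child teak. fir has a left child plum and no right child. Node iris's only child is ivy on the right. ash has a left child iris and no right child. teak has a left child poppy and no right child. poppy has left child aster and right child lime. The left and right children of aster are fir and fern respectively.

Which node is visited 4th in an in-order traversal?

yew

In-order visits the left subtree, then the node, then the right subtree.
At yew: go left to ash.
  At ash: go left to iris.
    At iris: no left child.
    Visit iris.
    At iris: go right to ivy.
      ivy is a leaf — visit ivy.
  Visit ash.
  At ash: no right child.
Visit yew.
At yew: go right to teak.
  At teak: go left to poppy.
    At poppy: go left to aster.
      At aster: go left to fir.
        At fir: go left to plum.
          plum is a leaf — visit plum.
        Visit fir.
        At fir: no right child.
      Visit aster.
      At aster: go right to fern.
        fern is a leaf — visit fern.
    Visit poppy.
    At poppy: go right to lime.
      lime is a leaf — visit lime.
  Visit teak.
  At teak: no right child.
Full in-order sequence: iris, ivy, ash, yew, plum, fir, aster, fern, poppy, lime, teak.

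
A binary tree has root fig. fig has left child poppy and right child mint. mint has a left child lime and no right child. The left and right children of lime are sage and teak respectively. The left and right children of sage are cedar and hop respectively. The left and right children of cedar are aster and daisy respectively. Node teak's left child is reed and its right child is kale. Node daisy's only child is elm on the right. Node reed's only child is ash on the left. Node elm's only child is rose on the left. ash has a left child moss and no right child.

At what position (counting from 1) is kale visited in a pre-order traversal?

16

Pre-order visits the node, then its left subtree, then its right subtree.
Visit fig.
At fig: go left to poppy.
  poppy is a leaf — visit poppy.
At fig: go right to mint.
  Visit mint.
  At mint: go left to lime.
    Visit lime.
    At lime: go left to sage.
      Visit sage.
      At sage: go left to cedar.
        Visit cedar.
        At cedar: go left to aster.
          aster is a leaf — visit aster.
        At cedar: go right to daisy.
          Visit daisy.
          At daisy: no left child.
          At daisy: go right to elm.
            Visit elm.
            At elm: go left to rose.
              rose is a leaf — visit rose.
            At elm: no right child.
      At sage: go right to hop.
        hop is a leaf — visit hop.
    At lime: go right to teak.
      Visit teak.
      At teak: go left to reed.
        Visit reed.
        At reed: go left to ash.
          Visit ash.
          At ash: go left to moss.
            moss is a leaf — visit moss.
          At ash: no right child.
        At reed: no right child.
      At teak: go right to kale.
        kale is a leaf — visit kale.
  At mint: no right child.
Full pre-order sequence: fig, poppy, mint, lime, sage, cedar, aster, daisy, elm, rose, hop, teak, reed, ash, moss, kale.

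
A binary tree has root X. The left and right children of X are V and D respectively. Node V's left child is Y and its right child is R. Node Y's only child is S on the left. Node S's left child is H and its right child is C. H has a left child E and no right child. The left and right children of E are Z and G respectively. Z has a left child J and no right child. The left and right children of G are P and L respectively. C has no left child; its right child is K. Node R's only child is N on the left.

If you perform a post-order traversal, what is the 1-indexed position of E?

6

Post-order visits the left subtree, then the right subtree, then the node.
At X: go left to V.
  At V: go left to Y.
    At Y: go left to S.
      At S: go left to H.
        At H: go left to E.
          At E: go left to Z.
            At Z: go left to J.
              J is a leaf — visit J.
            At Z: no right child.
            Visit Z.
          At E: go right to G.
            At G: go left to P.
              P is a leaf — visit P.
            At G: go right to L.
              L is a leaf — visit L.
            Visit G.
          Visit E.
        At H: no right child.
        Visit H.
      At S: go right to C.
        At C: no left child.
        At C: go right to K.
          K is a leaf — visit K.
        Visit C.
      Visit S.
    At Y: no right child.
    Visit Y.
  At V: go right to R.
    At R: go left to N.
      N is a leaf — visit N.
    At R: no right child.
    Visit R.
  Visit V.
At X: go right to D.
  D is a leaf — visit D.
Visit X.
Full post-order sequence: J, Z, P, L, G, E, H, K, C, S, Y, N, R, V, D, X.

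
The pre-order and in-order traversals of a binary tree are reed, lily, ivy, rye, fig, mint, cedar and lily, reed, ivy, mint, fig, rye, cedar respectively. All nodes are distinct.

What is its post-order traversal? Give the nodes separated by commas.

The first element of pre-order is the root; it splits in-order into left and right subtrees.
Root reed: left subtree has 1 node {lily}, right has 5 {ivy, mint, fig, rye, cedar}.
  Root ivy: left subtree has 0 nodes { }, right has 4 {mint, fig, rye, cedar}.
    Root rye: left subtree has 2 nodes {mint, fig}, right has 1 {cedar}.
      Root fig: left subtree has 1 node {mint}, right has 0 { }.

lily, mint, fig, cedar, rye, ivy, reed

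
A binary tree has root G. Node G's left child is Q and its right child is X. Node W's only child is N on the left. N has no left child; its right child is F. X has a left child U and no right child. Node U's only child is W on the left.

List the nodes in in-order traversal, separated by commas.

Q, G, N, F, W, U, X

In-order visits the left subtree, then the node, then the right subtree.
At G: go left to Q.
  Q is a leaf — visit Q.
Visit G.
At G: go right to X.
  At X: go left to U.
    At U: go left to W.
      At W: go left to N.
        At N: no left child.
        Visit N.
        At N: go right to F.
          F is a leaf — visit F.
      Visit W.
      At W: no right child.
    Visit U.
    At U: no right child.
  Visit X.
  At X: no right child.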